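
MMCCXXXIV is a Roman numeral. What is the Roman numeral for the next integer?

MMCCXXXIV = 2234; next is 2235

MMCCXXXV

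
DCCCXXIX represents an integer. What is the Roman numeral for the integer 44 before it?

DCCCXXIX = 829
829 - 44 = 785

DCCLXXXV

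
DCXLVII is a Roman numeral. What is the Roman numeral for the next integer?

DCXLVII = 647, so the next integer is 647 + 1 = 648

DCXLVIII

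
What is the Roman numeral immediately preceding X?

X = 10, so the previous integer is 10 - 1 = 9

IX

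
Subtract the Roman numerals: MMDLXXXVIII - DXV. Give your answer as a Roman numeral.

MMDLXXXVIII = 2588
DXV = 515
2588 - 515 = 2073

MMLXXIII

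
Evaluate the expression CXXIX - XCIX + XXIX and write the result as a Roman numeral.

CXXIX = 129, XCIX = 99, XXIX = 29
129 - 99 = 30
30 + 29 = 59

LIX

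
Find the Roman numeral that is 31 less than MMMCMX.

MMMCMX = 3910
3910 - 31 = 3879

MMMDCCCLXXIX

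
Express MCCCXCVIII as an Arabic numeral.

MCCCXCVIII: M=1000, C=100, C=100, C=100, XC=90, V=5, I=1, I=1, I=1
1000 + 100 + 100 + 100 + 90 + 5 + 1 + 1 + 1 = 1398

1398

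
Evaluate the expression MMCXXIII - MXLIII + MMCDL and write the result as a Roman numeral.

MMCXXIII = 2123, MXLIII = 1043, MMCDL = 2450
2123 - 1043 = 1080
1080 + 2450 = 3530

MMMDXXX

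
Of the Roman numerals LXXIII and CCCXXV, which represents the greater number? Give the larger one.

LXXIII = 73
CCCXXV = 325
325 is larger

CCCXXV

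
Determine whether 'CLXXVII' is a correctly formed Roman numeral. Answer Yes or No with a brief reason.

'CLXXVII': Check the rules: uses only the symbols I, V, X, L, C, D, M; no symbol is repeated more than three times in a row; V, L and D each appear at most once; no smaller symbol precedes a larger one (values never increase from left to right). Value: C (100) + L (50) + X (10) + X (10) + V (5) + I (1) + I (1) = 177. So it is a valid standard Roman numeral.

Yes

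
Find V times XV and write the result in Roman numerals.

V = 5
XV = 15
5 × 15 = 75

LXXV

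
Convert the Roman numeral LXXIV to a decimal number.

LXXIV: L=50, X=10, X=10, IV=4
50 + 10 + 10 + 4 = 74

74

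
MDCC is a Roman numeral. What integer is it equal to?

MDCC: M=1000, D=500, C=100, C=100
1000 + 500 + 100 + 100 = 1700

1700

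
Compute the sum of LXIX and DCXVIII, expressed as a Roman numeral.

LXIX = 69
DCXVIII = 618
69 + 618 = 687

DCLXXXVII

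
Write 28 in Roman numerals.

Convert 28 to Roman numerals:
  28 contains 2×10 (XX)
  8 contains 1×5 (V)
  3 contains 3×1 (III)

XXVIII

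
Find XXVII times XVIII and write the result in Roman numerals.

XXVII = 27
XVIII = 18
27 × 18 = 486

CDLXXXVI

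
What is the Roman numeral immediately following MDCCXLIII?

MDCCXLIII = 1743, so the next integer is 1743 + 1 = 1744

MDCCXLIV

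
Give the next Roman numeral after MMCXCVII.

MMCXCVII = 2197, so the next integer is 2197 + 1 = 2198

MMCXCVIII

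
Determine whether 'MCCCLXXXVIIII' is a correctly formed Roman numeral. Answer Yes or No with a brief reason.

'MCCCLXXXVIIII': More than 3 consecutive I's

No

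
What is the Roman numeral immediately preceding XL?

XL = 40, so the previous integer is 40 - 1 = 39

XXXIX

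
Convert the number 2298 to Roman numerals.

Convert 2298 to Roman numerals:
  2298 contains 2×1000 (MM)
  298 contains 2×100 (CC)
  98 contains 1×90 (XC)
  8 contains 1×5 (V)
  3 contains 3×1 (III)

MMCCXCVIII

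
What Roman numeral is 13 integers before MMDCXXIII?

MMDCXXIII = 2623
2623 - 13 = 2610

MMDCX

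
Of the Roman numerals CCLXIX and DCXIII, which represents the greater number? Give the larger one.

CCLXIX = 269
DCXIII = 613
613 is larger

DCXIII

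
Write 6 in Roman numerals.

Convert 6 to Roman numerals:
  6 contains 1×5 (V)
  1 contains 1×1 (I)

VI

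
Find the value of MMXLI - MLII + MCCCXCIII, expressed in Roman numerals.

MMXLI = 2041, MLII = 1052, MCCCXCIII = 1393
2041 - 1052 = 989
989 + 1393 = 2382

MMCCCLXXXII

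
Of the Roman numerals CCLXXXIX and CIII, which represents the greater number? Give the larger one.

CCLXXXIX = 289
CIII = 103
289 is larger

CCLXXXIX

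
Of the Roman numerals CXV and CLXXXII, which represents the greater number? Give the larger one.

CXV = 115
CLXXXII = 182
182 is larger

CLXXXII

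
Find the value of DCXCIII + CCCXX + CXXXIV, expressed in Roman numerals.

DCXCIII = 693, CCCXX = 320, CXXXIV = 134
693 + 320 = 1013
1013 + 134 = 1147

MCXLVII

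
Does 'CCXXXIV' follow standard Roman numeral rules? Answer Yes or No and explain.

'CCXXXIV': Check the rules: uses only the symbols I, V, X, L, C, D, M; no symbol is repeated more than three times in a row; V, L and D each appear at most once; the only place a smaller symbol precedes a larger one is the allowed subtractive pair IV, the symbol right after such a pair (if any) is smaller than the pair's first symbol, and otherwise the values never increase from left to right. Value: C (100) + C (100) + X (10) + X (10) + X (10) + IV (4) = 234. So it is a valid standard Roman numeral.

Yes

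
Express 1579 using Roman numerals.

Convert 1579 to Roman numerals:
  1579 contains 1×1000 (M)
  579 contains 1×500 (D)
  79 contains 1×50 (L)
  29 contains 2×10 (XX)
  9 contains 1×9 (IX)

MDLXXIX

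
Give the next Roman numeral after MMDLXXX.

MMDLXXX = 2580; next is 2581

MMDLXXXI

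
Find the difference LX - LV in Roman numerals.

LX = 60
LV = 55
60 - 55 = 5

V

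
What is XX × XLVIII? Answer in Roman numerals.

XX = 20
XLVIII = 48
20 × 48 = 960

CMLX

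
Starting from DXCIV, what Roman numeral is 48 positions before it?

DXCIV = 594
594 - 48 = 546

DXLVI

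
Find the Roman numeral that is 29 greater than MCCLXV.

MCCLXV = 1265
1265 + 29 = 1294

MCCXCIV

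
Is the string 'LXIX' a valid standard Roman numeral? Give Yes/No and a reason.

'LXIX': Check the rules: uses only the symbols I, V, X, L, C, D, M; no symbol is repeated more than three times in a row; V, L and D each appear at most once; the only place a smaller symbol precedes a larger one is the allowed subtractive pair IX, the symbol right after such a pair (if any) is smaller than the pair's first symbol, and otherwise the values never increase from left to right. Value: L (50) + X (10) + IX (9) = 69. So it is a valid standard Roman numeral.

Yes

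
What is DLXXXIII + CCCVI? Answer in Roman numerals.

DLXXXIII = 583
CCCVI = 306
583 + 306 = 889

DCCCLXXXIX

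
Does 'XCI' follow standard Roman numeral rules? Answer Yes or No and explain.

'XCI': Check the rules: uses only the symbols I, V, X, L, C, D, M; no symbol is repeated more than three times in a row; V, L and D each appear at most once; the only place a smaller symbol precedes a larger one is the allowed subtractive pair XC, the symbol right after such a pair (if any) is smaller than the pair's first symbol, and otherwise the values never increase from left to right. Value: XC (90) + I (1) = 91. So it is a valid standard Roman numeral.

Yes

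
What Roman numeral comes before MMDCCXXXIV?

MMDCCXXXIV = 2734; previous is 2733

MMDCCXXXIII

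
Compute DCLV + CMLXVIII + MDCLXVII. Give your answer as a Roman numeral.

DCLV = 655, CMLXVIII = 968, MDCLXVII = 1667
655 + 968 = 1623
1623 + 1667 = 3290

MMMCCXC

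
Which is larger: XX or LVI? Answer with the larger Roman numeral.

XX = 20
LVI = 56
56 is larger

LVI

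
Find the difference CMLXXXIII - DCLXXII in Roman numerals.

CMLXXXIII = 983
DCLXXII = 672
983 - 672 = 311

CCCXI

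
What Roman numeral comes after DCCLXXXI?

DCCLXXXI = 781, so the next integer is 781 + 1 = 782

DCCLXXXII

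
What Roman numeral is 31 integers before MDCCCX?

MDCCCX = 1810
1810 - 31 = 1779

MDCCLXXIX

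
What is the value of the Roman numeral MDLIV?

MDLIV: M=1000, D=500, L=50, IV=4
1000 + 500 + 50 + 4 = 1554

1554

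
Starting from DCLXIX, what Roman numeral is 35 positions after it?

DCLXIX = 669
669 + 35 = 704

DCCIV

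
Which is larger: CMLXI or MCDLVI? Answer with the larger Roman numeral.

CMLXI = 961
MCDLVI = 1456
1456 is larger

MCDLVI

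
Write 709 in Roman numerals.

Convert 709 to Roman numerals:
  709 contains 1×500 (D)
  209 contains 2×100 (CC)
  9 contains 1×9 (IX)

DCCIX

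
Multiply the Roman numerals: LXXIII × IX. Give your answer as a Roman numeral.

LXXIII = 73
IX = 9
73 × 9 = 657

DCLVII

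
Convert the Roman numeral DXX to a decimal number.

DXX: D=500, X=10, X=10
500 + 10 + 10 = 520

520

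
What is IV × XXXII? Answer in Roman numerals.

IV = 4
XXXII = 32
4 × 32 = 128

CXXVIII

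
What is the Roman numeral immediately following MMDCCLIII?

MMDCCLIII = 2753, so the next integer is 2753 + 1 = 2754

MMDCCLIV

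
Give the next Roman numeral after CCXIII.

CCXIII = 213; next is 214

CCXIV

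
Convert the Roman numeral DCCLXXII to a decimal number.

DCCLXXII: D=500, C=100, C=100, L=50, X=10, X=10, I=1, I=1
500 + 100 + 100 + 50 + 10 + 10 + 1 + 1 = 772

772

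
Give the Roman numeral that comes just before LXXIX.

LXXIX = 79; previous is 78

LXXVIII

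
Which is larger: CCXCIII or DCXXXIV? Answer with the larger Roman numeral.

CCXCIII = 293
DCXXXIV = 634
634 is larger

DCXXXIV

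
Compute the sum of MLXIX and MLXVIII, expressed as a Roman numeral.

MLXIX = 1069
MLXVIII = 1068
1069 + 1068 = 2137

MMCXXXVII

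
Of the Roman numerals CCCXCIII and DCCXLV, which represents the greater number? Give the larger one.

CCCXCIII = 393
DCCXLV = 745
745 is larger

DCCXLV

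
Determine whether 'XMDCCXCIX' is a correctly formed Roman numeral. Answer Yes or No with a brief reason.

'XMDCCXCIX': Invalid subtractive combination: XM

No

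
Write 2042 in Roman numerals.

Convert 2042 to Roman numerals:
  2042 contains 2×1000 (MM)
  42 contains 1×40 (XL)
  2 contains 2×1 (II)

MMXLII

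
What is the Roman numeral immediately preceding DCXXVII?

DCXXVII = 627; previous is 626

DCXXVI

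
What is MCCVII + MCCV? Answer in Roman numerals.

MCCVII = 1207
MCCV = 1205
1207 + 1205 = 2412

MMCDXII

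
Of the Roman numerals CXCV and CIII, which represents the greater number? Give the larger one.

CXCV = 195
CIII = 103
195 is larger

CXCV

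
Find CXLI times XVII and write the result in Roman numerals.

CXLI = 141
XVII = 17
141 × 17 = 2397

MMCCCXCVII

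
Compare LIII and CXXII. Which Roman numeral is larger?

LIII = 53
CXXII = 122
122 is larger

CXXII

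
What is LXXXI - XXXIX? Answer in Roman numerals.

LXXXI = 81
XXXIX = 39
81 - 39 = 42

XLII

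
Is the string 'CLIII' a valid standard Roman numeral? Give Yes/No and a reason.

'CLIII': Check the rules: uses only the symbols I, V, X, L, C, D, M; no symbol is repeated more than three times in a row; V, L and D each appear at most once; no smaller symbol precedes a larger one (values never increase from left to right). Value: C (100) + L (50) + I (1) + I (1) + I (1) = 153. So it is a valid standard Roman numeral.

Yes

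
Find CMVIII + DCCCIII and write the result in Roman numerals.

CMVIII = 908
DCCCIII = 803
908 + 803 = 1711

MDCCXI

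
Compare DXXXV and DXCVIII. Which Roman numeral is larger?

DXXXV = 535
DXCVIII = 598
598 is larger

DXCVIII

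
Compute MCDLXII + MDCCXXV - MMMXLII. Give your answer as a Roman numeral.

MCDLXII = 1462, MDCCXXV = 1725, MMMXLII = 3042
1462 + 1725 = 3187
3187 - 3042 = 145

CXLV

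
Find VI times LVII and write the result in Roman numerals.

VI = 6
LVII = 57
6 × 57 = 342

CCCXLII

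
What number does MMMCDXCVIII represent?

MMMCDXCVIII: M=1000, M=1000, M=1000, CD=400, XC=90, V=5, I=1, I=1, I=1
1000 + 1000 + 1000 + 400 + 90 + 5 + 1 + 1 + 1 = 3498

3498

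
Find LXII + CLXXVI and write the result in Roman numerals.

LXII = 62
CLXXVI = 176
62 + 176 = 238

CCXXXVIII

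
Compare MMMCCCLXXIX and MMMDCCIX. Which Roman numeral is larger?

MMMCCCLXXIX = 3379
MMMDCCIX = 3709
3709 is larger

MMMDCCIX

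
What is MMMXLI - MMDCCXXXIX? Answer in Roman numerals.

MMMXLI = 3041
MMDCCXXXIX = 2739
3041 - 2739 = 302

CCCII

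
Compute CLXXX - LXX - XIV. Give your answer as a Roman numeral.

CLXXX = 180, LXX = 70, XIV = 14
180 - 70 = 110
110 - 14 = 96

XCVI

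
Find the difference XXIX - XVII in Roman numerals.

XXIX = 29
XVII = 17
29 - 17 = 12

XII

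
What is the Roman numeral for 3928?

Convert 3928 to Roman numerals:
  3928 contains 3×1000 (MMM)
  928 contains 1×900 (CM)
  28 contains 2×10 (XX)
  8 contains 1×5 (V)
  3 contains 3×1 (III)

MMMCMXXVIII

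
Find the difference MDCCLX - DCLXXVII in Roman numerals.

MDCCLX = 1760
DCLXXVII = 677
1760 - 677 = 1083

MLXXXIII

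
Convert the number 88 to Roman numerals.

Convert 88 to Roman numerals:
  88 contains 1×50 (L)
  38 contains 3×10 (XXX)
  8 contains 1×5 (V)
  3 contains 3×1 (III)

LXXXVIII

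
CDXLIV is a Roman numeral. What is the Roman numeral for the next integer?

CDXLIV = 444, so the next integer is 444 + 1 = 445

CDXLV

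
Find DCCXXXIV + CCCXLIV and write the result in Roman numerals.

DCCXXXIV = 734
CCCXLIV = 344
734 + 344 = 1078

MLXXVIII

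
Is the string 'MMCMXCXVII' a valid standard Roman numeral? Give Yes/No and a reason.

'MMCMXCXVII': X cannot come right after the subtractive pair XC: once X is subtracted in XC, the next symbol must be smaller than X

No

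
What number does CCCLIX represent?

CCCLIX: C=100, C=100, C=100, L=50, IX=9
100 + 100 + 100 + 50 + 9 = 359

359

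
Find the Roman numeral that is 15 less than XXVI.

XXVI = 26
26 - 15 = 11

XI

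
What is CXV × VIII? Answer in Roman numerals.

CXV = 115
VIII = 8
115 × 8 = 920

CMXX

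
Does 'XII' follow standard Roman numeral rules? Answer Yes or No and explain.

'XII': Check the rules: uses only the symbols I, V, X, L, C, D, M; no symbol is repeated more than three times in a row; V, L and D each appear at most once; no smaller symbol precedes a larger one (values never increase from left to right). Value: X (10) + I (1) + I (1) = 12. So it is a valid standard Roman numeral.

Yes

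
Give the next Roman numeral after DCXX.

DCXX = 620, so the next integer is 620 + 1 = 621

DCXXI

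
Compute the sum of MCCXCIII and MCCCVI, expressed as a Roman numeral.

MCCXCIII = 1293
MCCCVI = 1306
1293 + 1306 = 2599

MMDXCIX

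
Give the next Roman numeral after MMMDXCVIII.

MMMDXCVIII = 3598, so the next integer is 3598 + 1 = 3599

MMMDXCIX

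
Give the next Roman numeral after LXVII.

LXVII = 67, so the next integer is 67 + 1 = 68

LXVIII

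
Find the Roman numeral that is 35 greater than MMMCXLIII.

MMMCXLIII = 3143
3143 + 35 = 3178

MMMCLXXVIII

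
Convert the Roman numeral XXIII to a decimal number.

XXIII: X=10, X=10, I=1, I=1, I=1
10 + 10 + 1 + 1 + 1 = 23

23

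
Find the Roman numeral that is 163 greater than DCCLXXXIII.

DCCLXXXIII = 783
783 + 163 = 946

CMXLVI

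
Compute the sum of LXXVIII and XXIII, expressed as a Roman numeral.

LXXVIII = 78
XXIII = 23
78 + 23 = 101

CI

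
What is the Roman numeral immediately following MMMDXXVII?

MMMDXXVII = 3527; next is 3528

MMMDXXVIII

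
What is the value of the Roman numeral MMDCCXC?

MMDCCXC: M=1000, M=1000, D=500, C=100, C=100, XC=90
1000 + 1000 + 500 + 100 + 100 + 90 = 2790

2790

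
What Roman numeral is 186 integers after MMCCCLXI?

MMCCCLXI = 2361
2361 + 186 = 2547

MMDXLVII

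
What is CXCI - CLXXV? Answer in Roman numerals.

CXCI = 191
CLXXV = 175
191 - 175 = 16

XVI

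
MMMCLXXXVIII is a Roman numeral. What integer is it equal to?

MMMCLXXXVIII: M=1000, M=1000, M=1000, C=100, L=50, X=10, X=10, X=10, V=5, I=1, I=1, I=1
1000 + 1000 + 1000 + 100 + 50 + 10 + 10 + 10 + 5 + 1 + 1 + 1 = 3188

3188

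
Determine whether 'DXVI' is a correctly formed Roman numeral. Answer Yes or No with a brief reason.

'DXVI': Check the rules: uses only the symbols I, V, X, L, C, D, M; no symbol is repeated more than three times in a row; V, L and D each appear at most once; no smaller symbol precedes a larger one (values never increase from left to right). Value: D (500) + X (10) + V (5) + I (1) = 516. So it is a valid standard Roman numeral.

Yes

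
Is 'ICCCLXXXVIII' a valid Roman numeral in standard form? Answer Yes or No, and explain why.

'ICCCLXXXVIII': Invalid subtractive combination: IC

No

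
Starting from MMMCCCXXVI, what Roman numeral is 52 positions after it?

MMMCCCXXVI = 3326
3326 + 52 = 3378

MMMCCCLXXVIII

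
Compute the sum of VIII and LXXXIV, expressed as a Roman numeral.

VIII = 8
LXXXIV = 84
8 + 84 = 92

XCII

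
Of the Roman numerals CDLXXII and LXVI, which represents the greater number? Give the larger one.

CDLXXII = 472
LXVI = 66
472 is larger

CDLXXII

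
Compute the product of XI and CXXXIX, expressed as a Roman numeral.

XI = 11
CXXXIX = 139
11 × 139 = 1529

MDXXIX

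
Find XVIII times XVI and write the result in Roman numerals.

XVIII = 18
XVI = 16
18 × 16 = 288

CCLXXXVIII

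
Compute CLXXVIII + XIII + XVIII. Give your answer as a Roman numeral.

CLXXVIII = 178, XIII = 13, XVIII = 18
178 + 13 = 191
191 + 18 = 209

CCIX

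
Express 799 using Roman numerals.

Convert 799 to Roman numerals:
  799 contains 1×500 (D)
  299 contains 2×100 (CC)
  99 contains 1×90 (XC)
  9 contains 1×9 (IX)

DCCXCIX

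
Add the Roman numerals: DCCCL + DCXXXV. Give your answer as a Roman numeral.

DCCCL = 850
DCXXXV = 635
850 + 635 = 1485

MCDLXXXV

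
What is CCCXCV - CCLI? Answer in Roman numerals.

CCCXCV = 395
CCLI = 251
395 - 251 = 144

CXLIV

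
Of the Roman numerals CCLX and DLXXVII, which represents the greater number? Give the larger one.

CCLX = 260
DLXXVII = 577
577 is larger

DLXXVII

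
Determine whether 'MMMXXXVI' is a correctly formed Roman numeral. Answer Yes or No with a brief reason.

'MMMXXXVI': Check the rules: uses only the symbols I, V, X, L, C, D, M; no symbol is repeated more than three times in a row; V, L and D each appear at most once; no smaller symbol precedes a larger one (values never increase from left to right). Value: M (1000) + M (1000) + M (1000) + X (10) + X (10) + X (10) + V (5) + I (1) = 3036. So it is a valid standard Roman numeral.

Yes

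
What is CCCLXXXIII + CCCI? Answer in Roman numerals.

CCCLXXXIII = 383
CCCI = 301
383 + 301 = 684

DCLXXXIV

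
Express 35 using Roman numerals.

Convert 35 to Roman numerals:
  35 contains 3×10 (XXX)
  5 contains 1×5 (V)

XXXV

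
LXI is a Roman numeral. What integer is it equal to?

LXI: L=50, X=10, I=1
50 + 10 + 1 = 61

61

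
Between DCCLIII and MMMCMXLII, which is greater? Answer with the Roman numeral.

DCCLIII = 753
MMMCMXLII = 3942
3942 is larger

MMMCMXLII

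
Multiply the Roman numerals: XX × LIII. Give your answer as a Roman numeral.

XX = 20
LIII = 53
20 × 53 = 1060

MLX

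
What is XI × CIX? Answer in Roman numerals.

XI = 11
CIX = 109
11 × 109 = 1199

MCXCIX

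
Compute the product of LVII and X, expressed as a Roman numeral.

LVII = 57
X = 10
57 × 10 = 570

DLXX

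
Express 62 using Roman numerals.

Convert 62 to Roman numerals:
  62 contains 1×50 (L)
  12 contains 1×10 (X)
  2 contains 2×1 (II)

LXII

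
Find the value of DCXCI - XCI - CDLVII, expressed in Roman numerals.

DCXCI = 691, XCI = 91, CDLVII = 457
691 - 91 = 600
600 - 457 = 143

CXLIII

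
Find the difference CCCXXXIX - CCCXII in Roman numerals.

CCCXXXIX = 339
CCCXII = 312
339 - 312 = 27

XXVII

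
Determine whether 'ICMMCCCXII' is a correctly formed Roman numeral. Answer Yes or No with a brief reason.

'ICMMCCCXII': Invalid subtractive combination: IC

No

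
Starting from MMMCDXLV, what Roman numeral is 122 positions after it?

MMMCDXLV = 3445
3445 + 122 = 3567

MMMDLXVII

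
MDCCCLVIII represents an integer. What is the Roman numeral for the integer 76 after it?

MDCCCLVIII = 1858
1858 + 76 = 1934

MCMXXXIV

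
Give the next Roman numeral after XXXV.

XXXV = 35; next is 36

XXXVI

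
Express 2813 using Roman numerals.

Convert 2813 to Roman numerals:
  2813 contains 2×1000 (MM)
  813 contains 1×500 (D)
  313 contains 3×100 (CCC)
  13 contains 1×10 (X)
  3 contains 3×1 (III)

MMDCCCXIII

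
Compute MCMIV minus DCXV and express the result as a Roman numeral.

MCMIV = 1904
DCXV = 615
1904 - 615 = 1289

MCCLXXXIX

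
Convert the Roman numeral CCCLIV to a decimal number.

CCCLIV: C=100, C=100, C=100, L=50, IV=4
100 + 100 + 100 + 50 + 4 = 354

354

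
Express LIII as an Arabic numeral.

LIII: L=50, I=1, I=1, I=1
50 + 1 + 1 + 1 = 53

53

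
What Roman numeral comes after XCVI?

XCVI = 96, so the next integer is 96 + 1 = 97

XCVII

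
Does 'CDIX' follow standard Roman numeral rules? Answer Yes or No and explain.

'CDIX': Check the rules: uses only the symbols I, V, X, L, C, D, M; no symbol is repeated more than three times in a row; V, L and D each appear at most once; the only places a smaller symbol precedes a larger one are the allowed subtractive pairs CD, IX, the symbol right after such a pair (if any) is smaller than the pair's first symbol, and otherwise the values never increase from left to right. Value: CD (400) + IX (9) = 409. So it is a valid standard Roman numeral.

Yes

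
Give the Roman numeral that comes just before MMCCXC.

MMCCXC = 2290; previous is 2289

MMCCLXXXIX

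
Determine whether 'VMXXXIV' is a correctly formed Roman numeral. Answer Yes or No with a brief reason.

'VMXXXIV': V should not appear more than once

No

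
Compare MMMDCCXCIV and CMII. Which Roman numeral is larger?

MMMDCCXCIV = 3794
CMII = 902
3794 is larger

MMMDCCXCIV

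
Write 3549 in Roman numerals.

Convert 3549 to Roman numerals:
  3549 contains 3×1000 (MMM)
  549 contains 1×500 (D)
  49 contains 1×40 (XL)
  9 contains 1×9 (IX)

MMMDXLIX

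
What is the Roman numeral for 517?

Convert 517 to Roman numerals:
  517 contains 1×500 (D)
  17 contains 1×10 (X)
  7 contains 1×5 (V)
  2 contains 2×1 (II)

DXVII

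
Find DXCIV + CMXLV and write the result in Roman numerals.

DXCIV = 594
CMXLV = 945
594 + 945 = 1539

MDXXXIX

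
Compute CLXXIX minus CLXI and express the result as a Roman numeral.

CLXXIX = 179
CLXI = 161
179 - 161 = 18

XVIII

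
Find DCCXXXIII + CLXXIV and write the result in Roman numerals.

DCCXXXIII = 733
CLXXIV = 174
733 + 174 = 907

CMVII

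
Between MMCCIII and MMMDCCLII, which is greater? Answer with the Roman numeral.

MMCCIII = 2203
MMMDCCLII = 3752
3752 is larger

MMMDCCLII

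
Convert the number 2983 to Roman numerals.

Convert 2983 to Roman numerals:
  2983 contains 2×1000 (MM)
  983 contains 1×900 (CM)
  83 contains 1×50 (L)
  33 contains 3×10 (XXX)
  3 contains 3×1 (III)

MMCMLXXXIII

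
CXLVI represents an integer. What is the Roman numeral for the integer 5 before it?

CXLVI = 146
146 - 5 = 141

CXLI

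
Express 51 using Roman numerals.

Convert 51 to Roman numerals:
  51 contains 1×50 (L)
  1 contains 1×1 (I)

LI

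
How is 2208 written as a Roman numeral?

Convert 2208 to Roman numerals:
  2208 contains 2×1000 (MM)
  208 contains 2×100 (CC)
  8 contains 1×5 (V)
  3 contains 3×1 (III)

MMCCVIII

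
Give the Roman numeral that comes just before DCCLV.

DCCLV = 755; previous is 754

DCCLIV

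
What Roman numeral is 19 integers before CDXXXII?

CDXXXII = 432
432 - 19 = 413

CDXIII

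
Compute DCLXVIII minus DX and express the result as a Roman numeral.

DCLXVIII = 668
DX = 510
668 - 510 = 158

CLVIII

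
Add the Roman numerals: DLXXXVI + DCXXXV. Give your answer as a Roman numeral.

DLXXXVI = 586
DCXXXV = 635
586 + 635 = 1221

MCCXXI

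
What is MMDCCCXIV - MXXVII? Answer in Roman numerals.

MMDCCCXIV = 2814
MXXVII = 1027
2814 - 1027 = 1787

MDCCLXXXVII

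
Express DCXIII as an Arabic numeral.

DCXIII: D=500, C=100, X=10, I=1, I=1, I=1
500 + 100 + 10 + 1 + 1 + 1 = 613

613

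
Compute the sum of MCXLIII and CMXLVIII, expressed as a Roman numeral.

MCXLIII = 1143
CMXLVIII = 948
1143 + 948 = 2091

MMXCI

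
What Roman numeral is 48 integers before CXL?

CXL = 140
140 - 48 = 92

XCII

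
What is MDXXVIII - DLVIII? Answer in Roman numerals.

MDXXVIII = 1528
DLVIII = 558
1528 - 558 = 970

CMLXX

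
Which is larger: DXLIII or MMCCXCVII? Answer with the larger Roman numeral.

DXLIII = 543
MMCCXCVII = 2297
2297 is larger

MMCCXCVII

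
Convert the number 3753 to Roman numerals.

Convert 3753 to Roman numerals:
  3753 contains 3×1000 (MMM)
  753 contains 1×500 (D)
  253 contains 2×100 (CC)
  53 contains 1×50 (L)
  3 contains 3×1 (III)

MMMDCCLIII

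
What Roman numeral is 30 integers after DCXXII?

DCXXII = 622
622 + 30 = 652

DCLII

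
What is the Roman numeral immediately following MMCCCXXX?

MMCCCXXX = 2330; next is 2331

MMCCCXXXI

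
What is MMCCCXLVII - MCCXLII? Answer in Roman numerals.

MMCCCXLVII = 2347
MCCXLII = 1242
2347 - 1242 = 1105

MCV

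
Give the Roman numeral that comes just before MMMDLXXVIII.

MMMDLXXVIII = 3578, so the previous integer is 3578 - 1 = 3577

MMMDLXXVII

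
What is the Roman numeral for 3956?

Convert 3956 to Roman numerals:
  3956 contains 3×1000 (MMM)
  956 contains 1×900 (CM)
  56 contains 1×50 (L)
  6 contains 1×5 (V)
  1 contains 1×1 (I)

MMMCMLVI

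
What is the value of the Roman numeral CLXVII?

CLXVII: C=100, L=50, X=10, V=5, I=1, I=1
100 + 50 + 10 + 5 + 1 + 1 = 167

167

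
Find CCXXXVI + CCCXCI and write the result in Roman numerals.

CCXXXVI = 236
CCCXCI = 391
236 + 391 = 627

DCXXVII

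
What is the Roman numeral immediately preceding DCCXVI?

DCCXVI = 716, so the previous integer is 716 - 1 = 715

DCCXV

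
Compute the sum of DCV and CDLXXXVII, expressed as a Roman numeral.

DCV = 605
CDLXXXVII = 487
605 + 487 = 1092

MXCII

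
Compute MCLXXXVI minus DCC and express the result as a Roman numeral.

MCLXXXVI = 1186
DCC = 700
1186 - 700 = 486

CDLXXXVI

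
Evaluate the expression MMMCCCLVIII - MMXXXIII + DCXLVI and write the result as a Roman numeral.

MMMCCCLVIII = 3358, MMXXXIII = 2033, DCXLVI = 646
3358 - 2033 = 1325
1325 + 646 = 1971

MCMLXXI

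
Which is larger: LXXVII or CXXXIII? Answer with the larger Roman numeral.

LXXVII = 77
CXXXIII = 133
133 is larger

CXXXIII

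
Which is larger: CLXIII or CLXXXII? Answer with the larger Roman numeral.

CLXIII = 163
CLXXXII = 182
182 is larger

CLXXXII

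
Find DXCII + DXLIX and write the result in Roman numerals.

DXCII = 592
DXLIX = 549
592 + 549 = 1141

MCXLI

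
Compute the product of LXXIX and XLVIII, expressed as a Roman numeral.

LXXIX = 79
XLVIII = 48
79 × 48 = 3792

MMMDCCXCII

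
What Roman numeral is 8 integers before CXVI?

CXVI = 116
116 - 8 = 108

CVIII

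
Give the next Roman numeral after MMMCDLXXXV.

MMMCDLXXXV = 3485, so the next integer is 3485 + 1 = 3486

MMMCDLXXXVI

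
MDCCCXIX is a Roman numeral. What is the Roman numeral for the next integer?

MDCCCXIX = 1819, so the next integer is 1819 + 1 = 1820

MDCCCXX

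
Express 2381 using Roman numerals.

Convert 2381 to Roman numerals:
  2381 contains 2×1000 (MM)
  381 contains 3×100 (CCC)
  81 contains 1×50 (L)
  31 contains 3×10 (XXX)
  1 contains 1×1 (I)

MMCCCLXXXI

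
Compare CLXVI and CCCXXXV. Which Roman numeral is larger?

CLXVI = 166
CCCXXXV = 335
335 is larger

CCCXXXV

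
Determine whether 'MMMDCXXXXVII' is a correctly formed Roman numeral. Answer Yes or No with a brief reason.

'MMMDCXXXXVII': More than 3 consecutive X's

No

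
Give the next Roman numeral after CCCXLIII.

CCCXLIII = 343; next is 344

CCCXLIV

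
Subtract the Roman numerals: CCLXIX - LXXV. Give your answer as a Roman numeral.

CCLXIX = 269
LXXV = 75
269 - 75 = 194

CXCIV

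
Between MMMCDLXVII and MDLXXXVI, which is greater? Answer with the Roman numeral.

MMMCDLXVII = 3467
MDLXXXVI = 1586
3467 is larger

MMMCDLXVII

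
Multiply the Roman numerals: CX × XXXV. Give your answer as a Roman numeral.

CX = 110
XXXV = 35
110 × 35 = 3850

MMMDCCCL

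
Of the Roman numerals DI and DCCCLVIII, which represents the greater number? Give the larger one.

DI = 501
DCCCLVIII = 858
858 is larger

DCCCLVIII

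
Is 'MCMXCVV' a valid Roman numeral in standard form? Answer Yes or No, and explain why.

'MCMXCVV': V should not appear more than once

No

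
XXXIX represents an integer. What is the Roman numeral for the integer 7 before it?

XXXIX = 39
39 - 7 = 32

XXXII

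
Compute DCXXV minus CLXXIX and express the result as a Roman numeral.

DCXXV = 625
CLXXIX = 179
625 - 179 = 446

CDXLVI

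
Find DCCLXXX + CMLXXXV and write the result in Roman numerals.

DCCLXXX = 780
CMLXXXV = 985
780 + 985 = 1765

MDCCLXV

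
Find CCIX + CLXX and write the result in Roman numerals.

CCIX = 209
CLXX = 170
209 + 170 = 379

CCCLXXIX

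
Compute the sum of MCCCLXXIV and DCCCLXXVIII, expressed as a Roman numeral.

MCCCLXXIV = 1374
DCCCLXXVIII = 878
1374 + 878 = 2252

MMCCLII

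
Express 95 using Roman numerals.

Convert 95 to Roman numerals:
  95 contains 1×90 (XC)
  5 contains 1×5 (V)

XCV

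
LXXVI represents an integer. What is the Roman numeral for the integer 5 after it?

LXXVI = 76
76 + 5 = 81

LXXXI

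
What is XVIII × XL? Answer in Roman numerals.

XVIII = 18
XL = 40
18 × 40 = 720

DCCXX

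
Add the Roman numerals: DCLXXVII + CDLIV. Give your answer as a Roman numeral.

DCLXXVII = 677
CDLIV = 454
677 + 454 = 1131

MCXXXI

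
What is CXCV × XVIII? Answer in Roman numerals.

CXCV = 195
XVIII = 18
195 × 18 = 3510

MMMDX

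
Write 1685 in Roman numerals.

Convert 1685 to Roman numerals:
  1685 contains 1×1000 (M)
  685 contains 1×500 (D)
  185 contains 1×100 (C)
  85 contains 1×50 (L)
  35 contains 3×10 (XXX)
  5 contains 1×5 (V)

MDCLXXXV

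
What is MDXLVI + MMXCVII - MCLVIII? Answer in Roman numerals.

MDXLVI = 1546, MMXCVII = 2097, MCLVIII = 1158
1546 + 2097 = 3643
3643 - 1158 = 2485

MMCDLXXXV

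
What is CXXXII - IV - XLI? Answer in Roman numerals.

CXXXII = 132, IV = 4, XLI = 41
132 - 4 = 128
128 - 41 = 87

LXXXVII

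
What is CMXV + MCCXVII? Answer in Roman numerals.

CMXV = 915
MCCXVII = 1217
915 + 1217 = 2132

MMCXXXII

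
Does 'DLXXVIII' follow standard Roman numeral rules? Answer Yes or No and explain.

'DLXXVIII': Check the rules: uses only the symbols I, V, X, L, C, D, M; no symbol is repeated more than three times in a row; V, L and D each appear at most once; no smaller symbol precedes a larger one (values never increase from left to right). Value: D (500) + L (50) + X (10) + X (10) + V (5) + I (1) + I (1) + I (1) = 578. So it is a valid standard Roman numeral.

Yes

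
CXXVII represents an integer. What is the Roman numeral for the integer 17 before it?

CXXVII = 127
127 - 17 = 110

CX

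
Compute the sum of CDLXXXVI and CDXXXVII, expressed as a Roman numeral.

CDLXXXVI = 486
CDXXXVII = 437
486 + 437 = 923

CMXXIII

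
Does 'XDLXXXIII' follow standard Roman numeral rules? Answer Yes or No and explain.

'XDLXXXIII': Invalid subtractive combination: XD

No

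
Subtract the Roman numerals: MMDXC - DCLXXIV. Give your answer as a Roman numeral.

MMDXC = 2590
DCLXXIV = 674
2590 - 674 = 1916

MCMXVI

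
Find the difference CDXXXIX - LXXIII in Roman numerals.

CDXXXIX = 439
LXXIII = 73
439 - 73 = 366

CCCLXVI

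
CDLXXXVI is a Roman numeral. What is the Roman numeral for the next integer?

CDLXXXVI = 486; next is 487

CDLXXXVII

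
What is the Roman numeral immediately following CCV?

CCV = 205, so the next integer is 205 + 1 = 206

CCVI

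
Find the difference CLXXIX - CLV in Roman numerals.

CLXXIX = 179
CLV = 155
179 - 155 = 24

XXIV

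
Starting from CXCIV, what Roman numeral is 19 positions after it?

CXCIV = 194
194 + 19 = 213

CCXIII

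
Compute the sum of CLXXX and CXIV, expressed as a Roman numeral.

CLXXX = 180
CXIV = 114
180 + 114 = 294

CCXCIV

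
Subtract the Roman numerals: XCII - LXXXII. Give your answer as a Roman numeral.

XCII = 92
LXXXII = 82
92 - 82 = 10

X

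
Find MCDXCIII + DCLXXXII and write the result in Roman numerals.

MCDXCIII = 1493
DCLXXXII = 682
1493 + 682 = 2175

MMCLXXV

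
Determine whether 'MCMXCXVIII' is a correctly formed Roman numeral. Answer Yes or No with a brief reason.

'MCMXCXVIII': X cannot come right after the subtractive pair XC: once X is subtracted in XC, the next symbol must be smaller than X

No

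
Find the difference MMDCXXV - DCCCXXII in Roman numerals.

MMDCXXV = 2625
DCCCXXII = 822
2625 - 822 = 1803

MDCCCIII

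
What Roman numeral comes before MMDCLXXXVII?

MMDCLXXXVII = 2687, so the previous integer is 2687 - 1 = 2686

MMDCLXXXVI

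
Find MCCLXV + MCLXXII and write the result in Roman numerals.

MCCLXV = 1265
MCLXXII = 1172
1265 + 1172 = 2437

MMCDXXXVII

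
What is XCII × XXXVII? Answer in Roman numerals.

XCII = 92
XXXVII = 37
92 × 37 = 3404

MMMCDIV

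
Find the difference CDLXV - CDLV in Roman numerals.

CDLXV = 465
CDLV = 455
465 - 455 = 10

X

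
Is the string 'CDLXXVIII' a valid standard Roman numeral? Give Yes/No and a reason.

'CDLXXVIII': Check the rules: uses only the symbols I, V, X, L, C, D, M; no symbol is repeated more than three times in a row; V, L and D each appear at most once; the only place a smaller symbol precedes a larger one is the allowed subtractive pair CD, the symbol right after such a pair (if any) is smaller than the pair's first symbol, and otherwise the values never increase from left to right. Value: CD (400) + L (50) + X (10) + X (10) + V (5) + I (1) + I (1) + I (1) = 478. So it is a valid standard Roman numeral.

Yes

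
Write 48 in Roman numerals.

Convert 48 to Roman numerals:
  48 contains 1×40 (XL)
  8 contains 1×5 (V)
  3 contains 3×1 (III)

XLVIII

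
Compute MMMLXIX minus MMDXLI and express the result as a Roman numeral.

MMMLXIX = 3069
MMDXLI = 2541
3069 - 2541 = 528

DXXVIII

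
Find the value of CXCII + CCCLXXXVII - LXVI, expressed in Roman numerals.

CXCII = 192, CCCLXXXVII = 387, LXVI = 66
192 + 387 = 579
579 - 66 = 513

DXIII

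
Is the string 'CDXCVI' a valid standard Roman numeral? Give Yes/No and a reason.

'CDXCVI': Check the rules: uses only the symbols I, V, X, L, C, D, M; no symbol is repeated more than three times in a row; V, L and D each appear at most once; the only places a smaller symbol precedes a larger one are the allowed subtractive pairs CD, XC, the symbol right after such a pair (if any) is smaller than the pair's first symbol, and otherwise the values never increase from left to right. Value: CD (400) + XC (90) + V (5) + I (1) = 496. So it is a valid standard Roman numeral.

Yes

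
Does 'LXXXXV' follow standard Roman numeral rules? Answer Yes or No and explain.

'LXXXXV': More than 3 consecutive X's

No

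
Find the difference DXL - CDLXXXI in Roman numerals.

DXL = 540
CDLXXXI = 481
540 - 481 = 59

LIX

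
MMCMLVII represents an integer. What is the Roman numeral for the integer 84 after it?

MMCMLVII = 2957
2957 + 84 = 3041

MMMXLI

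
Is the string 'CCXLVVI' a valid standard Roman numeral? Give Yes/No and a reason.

'CCXLVVI': V should not appear more than once

No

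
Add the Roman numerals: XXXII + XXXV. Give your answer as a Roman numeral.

XXXII = 32
XXXV = 35
32 + 35 = 67

LXVII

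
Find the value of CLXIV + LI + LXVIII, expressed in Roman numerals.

CLXIV = 164, LI = 51, LXVIII = 68
164 + 51 = 215
215 + 68 = 283

CCLXXXIII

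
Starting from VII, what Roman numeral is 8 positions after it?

VII = 7
7 + 8 = 15

XV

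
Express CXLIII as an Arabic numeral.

CXLIII: C=100, XL=40, I=1, I=1, I=1
100 + 40 + 1 + 1 + 1 = 143

143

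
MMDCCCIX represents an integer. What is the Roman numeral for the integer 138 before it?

MMDCCCIX = 2809
2809 - 138 = 2671

MMDCLXXI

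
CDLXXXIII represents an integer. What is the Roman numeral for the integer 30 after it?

CDLXXXIII = 483
483 + 30 = 513

DXIII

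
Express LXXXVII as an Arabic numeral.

LXXXVII: L=50, X=10, X=10, X=10, V=5, I=1, I=1
50 + 10 + 10 + 10 + 5 + 1 + 1 = 87

87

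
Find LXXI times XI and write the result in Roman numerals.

LXXI = 71
XI = 11
71 × 11 = 781

DCCLXXXI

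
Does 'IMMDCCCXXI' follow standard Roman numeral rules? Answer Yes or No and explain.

'IMMDCCCXXI': Invalid subtractive combination: IM

No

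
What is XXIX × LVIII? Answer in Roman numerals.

XXIX = 29
LVIII = 58
29 × 58 = 1682

MDCLXXXII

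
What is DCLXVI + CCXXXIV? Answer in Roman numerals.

DCLXVI = 666
CCXXXIV = 234
666 + 234 = 900

CM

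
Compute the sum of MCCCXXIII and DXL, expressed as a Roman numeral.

MCCCXXIII = 1323
DXL = 540
1323 + 540 = 1863

MDCCCLXIII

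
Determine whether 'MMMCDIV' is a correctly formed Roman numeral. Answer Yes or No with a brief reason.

'MMMCDIV': Check the rules: uses only the symbols I, V, X, L, C, D, M; no symbol is repeated more than three times in a row; V, L and D each appear at most once; the only places a smaller symbol precedes a larger one are the allowed subtractive pairs CD, IV, the symbol right after such a pair (if any) is smaller than the pair's first symbol, and otherwise the values never increase from left to right. Value: M (1000) + M (1000) + M (1000) + CD (400) + IV (4) = 3404. So it is a valid standard Roman numeral.

Yes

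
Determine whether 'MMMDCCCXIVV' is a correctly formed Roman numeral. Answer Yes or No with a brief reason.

'MMMDCCCXIVV': V should not appear more than once

No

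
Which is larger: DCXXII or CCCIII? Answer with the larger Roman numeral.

DCXXII = 622
CCCIII = 303
622 is larger

DCXXII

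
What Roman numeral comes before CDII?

CDII = 402, so the previous integer is 402 - 1 = 401

CDI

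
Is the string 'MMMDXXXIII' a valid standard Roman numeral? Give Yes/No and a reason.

'MMMDXXXIII': Check the rules: uses only the symbols I, V, X, L, C, D, M; no symbol is repeated more than three times in a row; V, L and D each appear at most once; no smaller symbol precedes a larger one (values never increase from left to right). Value: M (1000) + M (1000) + M (1000) + D (500) + X (10) + X (10) + X (10) + I (1) + I (1) + I (1) = 3533. So it is a valid standard Roman numeral.

Yes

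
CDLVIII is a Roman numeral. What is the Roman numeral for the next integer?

CDLVIII = 458, so the next integer is 458 + 1 = 459

CDLIX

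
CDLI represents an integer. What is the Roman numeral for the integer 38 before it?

CDLI = 451
451 - 38 = 413

CDXIII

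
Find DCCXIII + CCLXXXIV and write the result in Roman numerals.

DCCXIII = 713
CCLXXXIV = 284
713 + 284 = 997

CMXCVII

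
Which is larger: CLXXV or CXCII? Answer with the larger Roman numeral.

CLXXV = 175
CXCII = 192
192 is larger

CXCII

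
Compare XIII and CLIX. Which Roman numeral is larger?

XIII = 13
CLIX = 159
159 is larger

CLIX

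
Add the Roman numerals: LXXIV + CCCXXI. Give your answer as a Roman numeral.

LXXIV = 74
CCCXXI = 321
74 + 321 = 395

CCCXCV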